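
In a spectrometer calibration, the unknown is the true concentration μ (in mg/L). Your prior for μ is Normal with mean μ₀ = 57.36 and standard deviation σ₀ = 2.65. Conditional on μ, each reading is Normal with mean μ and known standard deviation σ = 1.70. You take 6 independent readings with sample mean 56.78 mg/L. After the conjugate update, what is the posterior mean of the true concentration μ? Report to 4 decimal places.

For Normal data with known variance σ², a Normal(μ₀, σ₀²) prior on μ is conjugate. Posterior precision = 1/σ₀² + n/σ²; posterior mean is the precision-weighted average of μ₀ and x̄.
n·x̄ = 6·56.78 = 340.68.
σ₀² = 2.65² = 7.0225, σ² = 1.70² = 2.89; σ² + n·σ₀² = 2.89 + 6·7.0225 = 45.025.
Posterior mean = (μ₀/σ₀² + n·x̄/σ²)/(1/σ₀² + n/σ²) = (σ²·μ₀ + σ₀²·n·x̄)/(σ² + n·σ₀²) = (2.89·57.36 + 7.0225·340.68)/45.025 = 2558.1957/45.025 = 56.8172.

56.8172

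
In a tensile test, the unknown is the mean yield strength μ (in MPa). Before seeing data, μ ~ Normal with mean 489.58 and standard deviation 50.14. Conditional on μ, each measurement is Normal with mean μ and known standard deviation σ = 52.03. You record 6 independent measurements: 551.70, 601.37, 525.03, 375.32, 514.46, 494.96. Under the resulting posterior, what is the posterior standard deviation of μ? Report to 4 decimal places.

For Normal data with known variance σ², a Normal(μ₀, σ₀²) prior on μ is conjugate. Posterior precision = 1/σ₀² + n/σ²; posterior mean is the precision-weighted average of μ₀ and x̄.
σ₀² = 50.14² = 2514.0196, σ² = 52.03² = 2707.1209; σ² + n·σ₀² = 2707.1209 + 6·2514.0196 = 17791.2385.
Posterior precision = 1/σ₀² + n/σ² = 1/2514.0196 + 6/2707.1209 = (σ² + n·σ₀²)/(σ₀²σ²) = 17791.2385/(2514.0196·2707.1209); posterior variance σₙ² = σ₀²σ²/(σ² + n·σ₀²) = 2514.0196·2707.1209/17791.2385 = 382.534077.
Posterior SD = √σₙ² = √(2514.0196·2707.1209/17791.2385) = 19.5585.

19.5585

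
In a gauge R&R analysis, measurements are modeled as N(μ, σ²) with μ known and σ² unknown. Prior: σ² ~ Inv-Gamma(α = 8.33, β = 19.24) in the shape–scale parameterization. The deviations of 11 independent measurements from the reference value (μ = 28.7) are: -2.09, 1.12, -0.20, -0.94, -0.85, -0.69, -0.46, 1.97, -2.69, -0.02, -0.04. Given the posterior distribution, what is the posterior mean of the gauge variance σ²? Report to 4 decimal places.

2.2430

With known mean μ and an Inverse-Gamma(α, β) prior on σ², the Normal likelihood is conjugate: posterior is Inv-Gamma(α + n/2, β + Σ(xᵢ−μ)²/2).
Σ(xᵢ−μ)² = (-2.09)² + (1.12)² + (-0.20)² + (-0.94)² + (-0.85)² + (-0.69)² + (-0.46)² + (1.97)² + (-2.69)² + (-0.02)² + (-0.04)² = 19.0753.
Posterior: Inv-Gamma(8.33 + 11/2, 19.24 + 19.0753/2) = Inv-Gamma(13.83, 28.77765).
E[σ²|data] = β/(α−1) = 28.77765/12.83 = 2.2430.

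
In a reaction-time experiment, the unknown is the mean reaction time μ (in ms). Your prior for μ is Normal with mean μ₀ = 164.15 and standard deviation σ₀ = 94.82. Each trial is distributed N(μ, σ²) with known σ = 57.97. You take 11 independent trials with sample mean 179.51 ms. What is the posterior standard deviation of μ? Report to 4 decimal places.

For Normal data with known variance σ², a Normal(μ₀, σ₀²) prior on μ is conjugate. Posterior precision = 1/σ₀² + n/σ²; posterior mean is the precision-weighted average of μ₀ and x̄.
σ₀² = 94.82² = 8990.8324, σ² = 57.97² = 3360.5209; σ² + n·σ₀² = 3360.5209 + 11·8990.8324 = 102259.6773.
Posterior precision = 1/σ₀² + n/σ² = 1/8990.8324 + 11/3360.5209 = (σ² + n·σ₀²)/(σ₀²σ²) = 102259.6773/(8990.8324·3360.5209); posterior variance σₙ² = σ₀²σ²/(σ² + n·σ₀²) = 8990.8324·3360.5209/102259.6773 = 295.462307.
Posterior SD = √σₙ² = √(8990.8324·3360.5209/102259.6773) = 17.1890.

17.1890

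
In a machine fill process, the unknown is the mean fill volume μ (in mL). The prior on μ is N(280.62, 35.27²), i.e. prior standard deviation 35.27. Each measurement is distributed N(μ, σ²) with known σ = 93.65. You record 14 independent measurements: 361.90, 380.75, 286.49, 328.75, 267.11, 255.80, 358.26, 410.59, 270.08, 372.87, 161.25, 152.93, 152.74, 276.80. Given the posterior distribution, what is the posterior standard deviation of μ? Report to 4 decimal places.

For Normal data with known variance σ², a Normal(μ₀, σ₀²) prior on μ is conjugate. Posterior precision = 1/σ₀² + n/σ²; posterior mean is the precision-weighted average of μ₀ and x̄.
σ₀² = 35.27² = 1243.9729, σ² = 93.65² = 8770.3225; σ² + n·σ₀² = 8770.3225 + 14·1243.9729 = 26185.9431.
Posterior precision = 1/σ₀² + n/σ² = 1/1243.9729 + 14/8770.3225 = (σ² + n·σ₀²)/(σ₀²σ²) = 26185.9431/(1243.9729·8770.3225); posterior variance σₙ² = σ₀²σ²/(σ² + n·σ₀²) = 1243.9729·8770.3225/26185.9431 = 416.637410.
Posterior SD = √σₙ² = √(1243.9729·8770.3225/26185.9431) = 20.4117.

20.4117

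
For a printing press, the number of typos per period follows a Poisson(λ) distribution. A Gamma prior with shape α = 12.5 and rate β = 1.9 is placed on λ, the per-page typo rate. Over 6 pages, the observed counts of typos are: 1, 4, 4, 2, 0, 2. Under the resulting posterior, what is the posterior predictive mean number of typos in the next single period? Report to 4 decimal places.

With a Gamma(shape α, rate β) prior, the Poisson likelihood is conjugate: the posterior is Gamma(α + ΣXᵢ, β + n).
Sum of counts S = 13 over n = 6 pages.
Posterior: Gamma(α+S, β+n) = Gamma(12.5+13, 1.9+6) = Gamma(25.5, 7.9).
The predictive distribution for one future period is NegBinom with mean α/β = 3.2278.

3.2278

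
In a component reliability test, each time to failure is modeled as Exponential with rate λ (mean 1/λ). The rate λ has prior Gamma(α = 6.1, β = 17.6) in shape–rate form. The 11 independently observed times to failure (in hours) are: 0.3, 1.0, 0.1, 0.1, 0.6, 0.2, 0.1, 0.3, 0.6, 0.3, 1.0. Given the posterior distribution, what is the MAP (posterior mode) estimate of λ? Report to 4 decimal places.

With a Gamma(shape α, rate β) prior on the exponential rate λ, the posterior after n observations with total T = Σxᵢ is Gamma(α+n, β+T).
Sum of observations T = 4.6 hours; n = 11.
Posterior: Gamma(6.1+11, 17.6+4.6) = Gamma(17.1, 22.2).
Mode = (α−1)/β = 0.7252.

0.7252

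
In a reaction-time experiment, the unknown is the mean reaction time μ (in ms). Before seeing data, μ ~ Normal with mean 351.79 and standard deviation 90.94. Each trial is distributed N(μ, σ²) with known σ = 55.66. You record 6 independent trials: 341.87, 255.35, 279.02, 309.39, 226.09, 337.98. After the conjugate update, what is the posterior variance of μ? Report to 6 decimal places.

For Normal data with known variance σ², a Normal(μ₀, σ₀²) prior on μ is conjugate. Posterior precision = 1/σ₀² + n/σ²; posterior mean is the precision-weighted average of μ₀ and x̄.
σ₀² = 90.94² = 8270.0836, σ² = 55.66² = 3098.0356; σ² + n·σ₀² = 3098.0356 + 6·8270.0836 = 52718.5372.
Posterior precision = 1/σ₀² + n/σ² = 1/8270.0836 + 6/3098.0356 = (σ² + n·σ₀²)/(σ₀²σ²) = 52718.5372/(8270.0836·3098.0356); posterior variance σₙ² = σ₀²σ²/(σ² + n·σ₀²) = 8270.0836·3098.0356/52718.5372 = 485.996288.

485.996288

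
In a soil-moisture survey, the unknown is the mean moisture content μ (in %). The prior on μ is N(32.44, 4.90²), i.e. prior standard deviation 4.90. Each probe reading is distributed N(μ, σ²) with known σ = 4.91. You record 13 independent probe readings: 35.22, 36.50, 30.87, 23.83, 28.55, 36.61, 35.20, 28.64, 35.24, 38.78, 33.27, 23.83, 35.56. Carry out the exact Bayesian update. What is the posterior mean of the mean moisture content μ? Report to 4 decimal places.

32.4671

For Normal data with known variance σ², a Normal(μ₀, σ₀²) prior on μ is conjugate. Posterior precision = 1/σ₀² + n/σ²; posterior mean is the precision-weighted average of μ₀ and x̄.
Σxᵢ = 35.22 + 36.50 + 30.87 + 23.83 + 28.55 + 36.61 + 35.20 + 28.64 + 35.24 + 38.78 + 33.27 + 23.83 + 35.56 = 422.1, so n·x̄ = 422.1.
σ₀² = 4.90² = 24.01, σ² = 4.91² = 24.1081; σ² + n·σ₀² = 24.1081 + 13·24.01 = 336.2381.
Posterior mean = (μ₀/σ₀² + n·x̄/σ²)/(1/σ₀² + n/σ²) = (σ²·μ₀ + σ₀²·n·x̄)/(σ² + n·σ₀²) = (24.1081·32.44 + 24.01·422.1)/336.2381 = 10916.687764/336.2381 = 32.4671.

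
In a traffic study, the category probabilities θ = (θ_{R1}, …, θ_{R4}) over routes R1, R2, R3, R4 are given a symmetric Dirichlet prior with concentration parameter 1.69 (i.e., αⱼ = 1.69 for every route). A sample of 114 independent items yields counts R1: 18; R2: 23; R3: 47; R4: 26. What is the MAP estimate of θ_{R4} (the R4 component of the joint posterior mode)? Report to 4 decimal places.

The Dirichlet prior is conjugate to the Multinomial likelihood: each posterior αⱼ = prior αⱼ + observed count nⱼ.
Posterior concentration: (19.69, 24.69, 48.69, 27.69), total = 120.76.
Joint mode component: (α_{R4}−1)/(Σα−K) = 26.69/116.76 = 0.2286.

0.2286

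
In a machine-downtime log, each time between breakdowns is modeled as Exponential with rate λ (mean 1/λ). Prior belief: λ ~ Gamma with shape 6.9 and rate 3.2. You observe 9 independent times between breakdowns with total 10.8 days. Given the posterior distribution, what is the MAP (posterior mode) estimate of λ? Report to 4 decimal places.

With a Gamma(shape α, rate β) prior on the exponential rate λ, the posterior after n observations with total T = Σxᵢ is Gamma(α+n, β+T).
Posterior: Gamma(6.9+9, 3.2+10.8) = Gamma(15.9, 14.0).
Mode = (α−1)/β = 1.0643.

1.0643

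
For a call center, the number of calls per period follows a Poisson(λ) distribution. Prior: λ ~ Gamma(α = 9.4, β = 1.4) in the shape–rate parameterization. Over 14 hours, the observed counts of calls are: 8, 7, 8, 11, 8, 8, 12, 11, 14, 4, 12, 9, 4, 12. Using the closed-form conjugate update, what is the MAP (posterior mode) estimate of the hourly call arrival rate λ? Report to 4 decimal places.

With a Gamma(shape α, rate β) prior, the Poisson likelihood is conjugate: the posterior is Gamma(α + ΣXᵢ, β + n).
Sum of counts S = 128 over n = 14 hours.
Posterior: Gamma(α+S, β+n) = Gamma(9.4+128, 1.4+14) = Gamma(137.4, 15.4).
Mode of Gamma(α,β) for α≥1 is (α−1)/β = 136.4/15.4 = 8.8571.

8.8571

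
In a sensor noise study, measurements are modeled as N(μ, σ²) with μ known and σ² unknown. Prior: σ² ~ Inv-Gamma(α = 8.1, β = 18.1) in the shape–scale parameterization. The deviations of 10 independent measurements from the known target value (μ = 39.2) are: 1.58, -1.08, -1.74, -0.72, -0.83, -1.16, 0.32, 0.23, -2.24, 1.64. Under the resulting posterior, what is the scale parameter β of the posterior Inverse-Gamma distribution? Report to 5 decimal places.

26.65290

With known mean μ and an Inverse-Gamma(α, β) prior on σ², the Normal likelihood is conjugate: posterior is Inv-Gamma(α + n/2, β + Σ(xᵢ−μ)²/2).
Σ(xᵢ−μ)² = (1.58)² + (-1.08)² + (-1.74)² + (-0.72)² + (-0.83)² + (-1.16)² + (0.32)² + (0.23)² + (-2.24)² + (1.64)² = 17.1058.
Posterior: Inv-Gamma(8.1 + 10/2, 18.1 + 17.1058/2) = Inv-Gamma(13.10, 26.65290).
Posterior β = 26.65290.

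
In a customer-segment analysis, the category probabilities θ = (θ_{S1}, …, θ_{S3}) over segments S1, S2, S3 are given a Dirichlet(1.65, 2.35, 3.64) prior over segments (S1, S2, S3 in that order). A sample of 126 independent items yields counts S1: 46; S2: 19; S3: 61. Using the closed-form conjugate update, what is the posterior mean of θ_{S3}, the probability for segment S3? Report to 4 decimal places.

0.4837

The Dirichlet prior is conjugate to the Multinomial likelihood: each posterior αⱼ = prior αⱼ + observed count nⱼ.
Posterior concentration: (47.65, 21.35, 64.64), total = 133.64.
E[θ_{S3}|data] = α_{S3}/Σα = 64.64/133.64 = 0.4837.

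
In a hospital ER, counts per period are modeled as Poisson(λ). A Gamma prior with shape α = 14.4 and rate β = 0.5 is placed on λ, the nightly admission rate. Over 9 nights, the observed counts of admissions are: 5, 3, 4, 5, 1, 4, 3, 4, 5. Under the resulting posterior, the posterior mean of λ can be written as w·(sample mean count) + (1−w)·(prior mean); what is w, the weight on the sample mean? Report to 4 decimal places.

0.9474

With a Gamma(shape α, rate β) prior, the Poisson likelihood is conjugate: the posterior is Gamma(α + ΣXᵢ, β + n).
Posterior mean = (α₀+S)/(β₀+n) = [n/(β₀+n)]·(S/n) + [β₀/(β₀+n)]·(α₀/β₀), so only n and β₀ enter the weight.
Weight on data w = n/(β₀+n) = 9/(0.5+9) = 9/9.5 = 0.9474.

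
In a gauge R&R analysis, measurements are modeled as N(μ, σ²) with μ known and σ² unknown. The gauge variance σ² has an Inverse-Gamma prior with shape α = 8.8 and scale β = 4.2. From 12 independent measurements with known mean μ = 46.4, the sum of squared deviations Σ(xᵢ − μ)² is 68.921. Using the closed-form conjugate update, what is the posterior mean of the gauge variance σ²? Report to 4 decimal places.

With known mean μ and an Inverse-Gamma(α, β) prior on σ², the Normal likelihood is conjugate: posterior is Inv-Gamma(α + n/2, β + Σ(xᵢ−μ)²/2).
Posterior: Inv-Gamma(8.8 + 12/2, 4.2 + 68.921/2) = Inv-Gamma(14.80, 38.6605).
E[σ²|data] = β/(α−1) = 38.6605/13.80 = 2.8015.

2.8015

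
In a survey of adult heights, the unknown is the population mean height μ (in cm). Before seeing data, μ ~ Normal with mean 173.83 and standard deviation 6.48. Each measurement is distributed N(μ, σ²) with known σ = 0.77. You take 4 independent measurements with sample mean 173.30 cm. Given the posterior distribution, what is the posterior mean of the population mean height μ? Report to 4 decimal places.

For Normal data with known variance σ², a Normal(μ₀, σ₀²) prior on μ is conjugate. Posterior precision = 1/σ₀² + n/σ²; posterior mean is the precision-weighted average of μ₀ and x̄.
n·x̄ = 4·173.30 = 693.2.
σ₀² = 6.48² = 41.9904, σ² = 0.77² = 0.5929; σ² + n·σ₀² = 0.5929 + 4·41.9904 = 168.5545.
Posterior mean = (μ₀/σ₀² + n·x̄/σ²)/(1/σ₀² + n/σ²) = (σ²·μ₀ + σ₀²·n·x̄)/(σ² + n·σ₀²) = (0.5929·173.83 + 41.9904·693.2)/168.5545 = 29210.809087/168.5545 = 173.3019.

173.3019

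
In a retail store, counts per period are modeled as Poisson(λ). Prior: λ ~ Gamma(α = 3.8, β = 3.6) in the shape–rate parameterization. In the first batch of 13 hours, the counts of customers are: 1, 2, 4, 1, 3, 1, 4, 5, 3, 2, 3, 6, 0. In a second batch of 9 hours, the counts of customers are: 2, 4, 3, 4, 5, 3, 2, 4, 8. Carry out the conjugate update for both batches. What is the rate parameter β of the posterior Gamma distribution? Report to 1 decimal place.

With a Gamma(shape α, rate β) prior, the Poisson likelihood is conjugate: the posterior is Gamma(α + ΣXᵢ, β + n).
Batch 1: sum of counts S = 35 over n = 13 hours.
After batch 1: Gamma(α+S, β+n) = Gamma(3.8+35, 3.6+13) = Gamma(38.8, 16.6).
Batch 2: sum of counts S = 35 over n = 9 hours.
After batch 2: Gamma(α+S, β+n) = Gamma(38.8+35, 16.6+9) = Gamma(73.8, 25.6).
Posterior β = 25.6.

25.6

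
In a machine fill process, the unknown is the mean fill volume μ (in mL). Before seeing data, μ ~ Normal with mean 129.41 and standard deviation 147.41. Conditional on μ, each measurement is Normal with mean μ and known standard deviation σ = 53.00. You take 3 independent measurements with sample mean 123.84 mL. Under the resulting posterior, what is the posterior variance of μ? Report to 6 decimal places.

897.653438

For Normal data with known variance σ², a Normal(μ₀, σ₀²) prior on μ is conjugate. Posterior precision = 1/σ₀² + n/σ²; posterior mean is the precision-weighted average of μ₀ and x̄.
σ₀² = 147.41² = 21729.7081, σ² = 53.00² = 2809; σ² + n·σ₀² = 2809 + 3·21729.7081 = 67998.1243.
Posterior precision = 1/σ₀² + n/σ² = 1/21729.7081 + 3/2809 = (σ² + n·σ₀²)/(σ₀²σ²) = 67998.1243/(21729.7081·2809); posterior variance σₙ² = σ₀²σ²/(σ² + n·σ₀²) = 21729.7081·2809/67998.1243 = 897.653438.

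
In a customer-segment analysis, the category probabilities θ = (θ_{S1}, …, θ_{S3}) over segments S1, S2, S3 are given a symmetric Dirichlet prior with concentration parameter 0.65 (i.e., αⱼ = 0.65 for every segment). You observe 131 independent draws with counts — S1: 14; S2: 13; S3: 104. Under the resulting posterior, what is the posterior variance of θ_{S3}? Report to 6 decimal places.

0.001251

The Dirichlet prior is conjugate to the Multinomial likelihood: each posterior αⱼ = prior αⱼ + observed count nⱼ.
Posterior concentration: (14.65, 13.65, 104.65), total = 132.95.
Var[θ_j] = α_j(Σα−α_j)/((Σα)²(Σα+1)) = 104.65·28.30/(132.95²·133.95) = 0.001251.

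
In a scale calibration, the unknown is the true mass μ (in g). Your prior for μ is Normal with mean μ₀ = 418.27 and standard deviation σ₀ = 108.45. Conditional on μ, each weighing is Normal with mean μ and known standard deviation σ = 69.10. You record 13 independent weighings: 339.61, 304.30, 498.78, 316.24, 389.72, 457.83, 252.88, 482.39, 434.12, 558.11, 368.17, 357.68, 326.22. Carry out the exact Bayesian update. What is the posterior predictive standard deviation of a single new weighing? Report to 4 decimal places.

71.6309

For Normal data with known variance σ², a Normal(μ₀, σ₀²) prior on μ is conjugate. Posterior precision = 1/σ₀² + n/σ²; posterior mean is the precision-weighted average of μ₀ and x̄.
σ₀² = 108.45² = 11761.4025, σ² = 69.10² = 4774.81; σ² + n·σ₀² = 4774.81 + 13·11761.4025 = 157673.0425.
Posterior precision = 1/σ₀² + n/σ² = 1/11761.4025 + 13/4774.81 = (σ² + n·σ₀²)/(σ₀²σ²) = 157673.0425/(11761.4025·4774.81); posterior variance σₙ² = σ₀²σ²/(σ² + n·σ₀²) = 11761.4025·4774.81/157673.0425 = 356.170347.
Predictive variance for one new observation = σₙ² + σ² = 11761.4025·4774.81/157673.0425 + 4774.81 = σ²·(σ₀² + 157673.0425)/157673.0425 = 4774.81·169434.445/157673.0425 = 5130.980347; SD = √(4774.81·169434.445/157673.0425) = 71.6309.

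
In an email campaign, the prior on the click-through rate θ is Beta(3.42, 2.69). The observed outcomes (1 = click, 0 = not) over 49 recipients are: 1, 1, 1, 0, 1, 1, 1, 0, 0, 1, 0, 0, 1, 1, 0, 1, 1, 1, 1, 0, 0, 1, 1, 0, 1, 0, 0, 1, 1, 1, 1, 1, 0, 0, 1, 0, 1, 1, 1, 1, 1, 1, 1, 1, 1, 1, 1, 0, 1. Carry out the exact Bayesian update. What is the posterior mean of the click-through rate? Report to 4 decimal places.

The Beta prior is conjugate to a Binomial/Bernoulli likelihood; the update adds successes to α and failures to β.
Posterior: Beta(α+k, β+n−k) = Beta(3.42+34, 2.69+15) = Beta(37.42, 17.69).
Posterior mean = α/(α+β) = 37.42/55.11 = 0.6790.

0.6790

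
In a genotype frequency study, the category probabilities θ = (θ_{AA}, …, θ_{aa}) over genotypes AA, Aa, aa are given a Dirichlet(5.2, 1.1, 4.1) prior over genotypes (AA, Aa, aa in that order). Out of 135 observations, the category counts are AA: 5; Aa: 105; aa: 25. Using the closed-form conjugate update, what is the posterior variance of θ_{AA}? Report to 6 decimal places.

The Dirichlet prior is conjugate to the Multinomial likelihood: each posterior αⱼ = prior αⱼ + observed count nⱼ.
Posterior concentration: (10.2, 106.1, 29.1), total = 145.4.
Var[θ_j] = α_j(Σα−α_j)/((Σα)²(Σα+1)) = 10.2·135.2/(145.4²·146.4) = 0.000446.

0.000446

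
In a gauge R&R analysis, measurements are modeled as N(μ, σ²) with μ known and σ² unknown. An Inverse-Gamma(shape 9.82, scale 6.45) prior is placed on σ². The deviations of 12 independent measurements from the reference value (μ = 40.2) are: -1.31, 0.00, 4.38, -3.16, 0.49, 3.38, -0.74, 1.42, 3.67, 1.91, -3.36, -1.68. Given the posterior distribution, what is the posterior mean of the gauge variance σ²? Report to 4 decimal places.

3.0109

With known mean μ and an Inverse-Gamma(α, β) prior on σ², the Normal likelihood is conjugate: posterior is Inv-Gamma(α + n/2, β + Σ(xᵢ−μ)²/2).
Σ(xᵢ−μ)² = (-1.31)² + (0.00)² + (4.38)² + (-3.16)² + (0.49)² + (3.38)² + (-0.74)² + (1.42)² + (3.67)² + (1.91)² + (-3.36)² + (-1.68)² = 76.3436.
Posterior: Inv-Gamma(9.82 + 12/2, 6.45 + 76.3436/2) = Inv-Gamma(15.82, 44.62180).
E[σ²|data] = β/(α−1) = 44.62180/14.82 = 3.0109.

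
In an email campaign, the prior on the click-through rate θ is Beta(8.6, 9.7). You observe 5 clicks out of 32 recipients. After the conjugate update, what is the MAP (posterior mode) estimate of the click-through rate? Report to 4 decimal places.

The Beta prior is conjugate to a Binomial/Bernoulli likelihood; the update adds successes to α and failures to β.
Posterior: Beta(α+k, β+n−k) = Beta(8.6+5, 9.7+27) = Beta(13.6, 36.7).
Mode of Beta(a,b) for a,b>1 is (a−1)/(a+b−2) = 12.6/48.3 = 0.2609.

0.2609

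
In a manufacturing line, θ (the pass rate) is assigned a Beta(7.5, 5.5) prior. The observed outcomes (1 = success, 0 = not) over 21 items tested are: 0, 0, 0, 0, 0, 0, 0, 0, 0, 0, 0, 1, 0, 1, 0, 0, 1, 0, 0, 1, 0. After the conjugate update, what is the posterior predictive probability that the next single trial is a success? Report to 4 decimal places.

0.3382

The Beta prior is conjugate to a Binomial/Bernoulli likelihood; the update adds successes to α and failures to β.
Posterior: Beta(α+k, β+n−k) = Beta(7.5+4, 5.5+17) = Beta(11.5, 22.5).
For a single future Bernoulli trial, P(success | data) = α/(α+β) = 0.3382.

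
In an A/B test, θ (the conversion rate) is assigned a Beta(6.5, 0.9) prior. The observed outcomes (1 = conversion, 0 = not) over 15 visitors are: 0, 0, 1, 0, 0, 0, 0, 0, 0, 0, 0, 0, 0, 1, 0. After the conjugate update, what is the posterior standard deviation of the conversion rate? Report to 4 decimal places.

0.1003

The Beta prior is conjugate to a Binomial/Bernoulli likelihood; the update adds successes to α and failures to β.
Posterior: Beta(α+k, β+n−k) = Beta(6.5+2, 0.9+13) = Beta(8.5, 13.9).
Var = αβ/((α+β)²(α+β+1)) = 8.5·13.9/(22.4²·23.4) = 0.01006287; SD = √0.01006287 = 0.1003.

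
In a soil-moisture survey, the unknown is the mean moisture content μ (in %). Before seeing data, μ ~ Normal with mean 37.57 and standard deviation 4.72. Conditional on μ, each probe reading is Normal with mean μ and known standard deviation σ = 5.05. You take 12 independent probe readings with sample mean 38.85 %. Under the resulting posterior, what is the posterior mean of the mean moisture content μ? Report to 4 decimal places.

38.7385

For Normal data with known variance σ², a Normal(μ₀, σ₀²) prior on μ is conjugate. Posterior precision = 1/σ₀² + n/σ²; posterior mean is the precision-weighted average of μ₀ and x̄.
n·x̄ = 12·38.85 = 466.2.
σ₀² = 4.72² = 22.2784, σ² = 5.05² = 25.5025; σ² + n·σ₀² = 25.5025 + 12·22.2784 = 292.8433.
Posterior mean = (μ₀/σ₀² + n·x̄/σ²)/(1/σ₀² + n/σ²) = (σ²·μ₀ + σ₀²·n·x̄)/(σ² + n·σ₀²) = (25.5025·37.57 + 22.2784·466.2)/292.8433 = 11344.319005/292.8433 = 38.7385.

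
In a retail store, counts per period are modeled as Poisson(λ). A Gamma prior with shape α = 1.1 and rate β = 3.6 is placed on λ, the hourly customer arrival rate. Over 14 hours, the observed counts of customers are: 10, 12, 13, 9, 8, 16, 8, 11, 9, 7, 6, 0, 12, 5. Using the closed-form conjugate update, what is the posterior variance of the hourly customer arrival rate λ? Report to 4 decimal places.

0.4103

With a Gamma(shape α, rate β) prior, the Poisson likelihood is conjugate: the posterior is Gamma(α + ΣXᵢ, β + n).
Sum of counts S = 126 over n = 14 hours.
Posterior: Gamma(α+S, β+n) = Gamma(1.1+126, 3.6+14) = Gamma(127.1, 17.6).
Var = α/β² = 127.1/17.6² = 0.4103.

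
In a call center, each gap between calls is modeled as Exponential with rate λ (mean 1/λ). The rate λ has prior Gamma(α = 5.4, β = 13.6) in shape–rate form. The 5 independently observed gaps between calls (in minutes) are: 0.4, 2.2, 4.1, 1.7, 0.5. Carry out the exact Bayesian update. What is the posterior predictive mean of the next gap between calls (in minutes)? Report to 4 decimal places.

2.3936

With a Gamma(shape α, rate β) prior on the exponential rate λ, the posterior after n observations with total T = Σxᵢ is Gamma(α+n, β+T).
Sum of observations T = 8.9 minutes; n = 5.
Posterior: Gamma(5.4+5, 13.6+8.9) = Gamma(10.4, 22.5).
The predictive distribution for the next observation is Lomax; its mean is β/(α−1) = 22.5/9.4 = 2.3936.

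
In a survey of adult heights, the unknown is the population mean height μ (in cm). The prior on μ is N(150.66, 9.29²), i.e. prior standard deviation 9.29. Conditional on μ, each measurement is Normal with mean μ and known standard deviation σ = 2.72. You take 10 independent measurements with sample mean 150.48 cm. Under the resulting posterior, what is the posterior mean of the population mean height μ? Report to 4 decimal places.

For Normal data with known variance σ², a Normal(μ₀, σ₀²) prior on μ is conjugate. Posterior precision = 1/σ₀² + n/σ²; posterior mean is the precision-weighted average of μ₀ and x̄.
n·x̄ = 10·150.48 = 1504.8.
σ₀² = 9.29² = 86.3041, σ² = 2.72² = 7.3984; σ² + n·σ₀² = 7.3984 + 10·86.3041 = 870.4394.
Posterior mean = (μ₀/σ₀² + n·x̄/σ²)/(1/σ₀² + n/σ²) = (σ²·μ₀ + σ₀²·n·x̄)/(σ² + n·σ₀²) = (7.3984·150.66 + 86.3041·1504.8)/870.4394 = 130985.052624/870.4394 = 150.4815.

150.4815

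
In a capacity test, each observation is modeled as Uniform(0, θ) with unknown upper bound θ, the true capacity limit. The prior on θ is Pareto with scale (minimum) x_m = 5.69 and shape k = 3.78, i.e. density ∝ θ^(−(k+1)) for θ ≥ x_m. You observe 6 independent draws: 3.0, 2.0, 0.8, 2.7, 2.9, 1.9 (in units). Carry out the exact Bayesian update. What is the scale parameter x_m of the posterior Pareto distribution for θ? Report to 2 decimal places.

5.69

A Pareto(scale x_m, shape k) prior on the upper bound θ of Uniform(0, θ) is conjugate: posterior is Pareto(max(x_m, max xᵢ), k + n).
Sample maximum = 3.0; prior scale x_m = 5.69 → posterior scale = max = 5.69.
Posterior shape = 3.78 + 6 = 9.78.
Posterior scale x_m = 5.69.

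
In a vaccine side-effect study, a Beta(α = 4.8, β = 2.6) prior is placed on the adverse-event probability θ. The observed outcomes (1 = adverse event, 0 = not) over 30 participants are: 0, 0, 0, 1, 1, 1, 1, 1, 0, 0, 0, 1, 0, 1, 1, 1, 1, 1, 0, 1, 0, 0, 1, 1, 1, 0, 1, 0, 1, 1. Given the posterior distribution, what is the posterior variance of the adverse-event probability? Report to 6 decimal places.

0.006197

The Beta prior is conjugate to a Binomial/Bernoulli likelihood; the update adds successes to α and failures to β.
Posterior: Beta(α+k, β+n−k) = Beta(4.8+18, 2.6+12) = Beta(22.8, 14.6).
Var = αβ/((α+β)²(α+β+1)) = 22.8·14.6/(37.4²·38.4) = 0.006197.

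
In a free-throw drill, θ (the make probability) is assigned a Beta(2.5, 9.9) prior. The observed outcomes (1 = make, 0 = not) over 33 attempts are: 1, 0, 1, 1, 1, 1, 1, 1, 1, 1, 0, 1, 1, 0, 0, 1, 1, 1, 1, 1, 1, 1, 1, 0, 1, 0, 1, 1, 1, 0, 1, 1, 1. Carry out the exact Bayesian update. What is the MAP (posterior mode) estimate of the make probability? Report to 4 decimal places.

0.6336

The Beta prior is conjugate to a Binomial/Bernoulli likelihood; the update adds successes to α and failures to β.
Posterior: Beta(α+k, β+n−k) = Beta(2.5+26, 9.9+7) = Beta(28.5, 16.9).
Mode of Beta(a,b) for a,b>1 is (a−1)/(a+b−2) = 27.5/43.4 = 0.6336.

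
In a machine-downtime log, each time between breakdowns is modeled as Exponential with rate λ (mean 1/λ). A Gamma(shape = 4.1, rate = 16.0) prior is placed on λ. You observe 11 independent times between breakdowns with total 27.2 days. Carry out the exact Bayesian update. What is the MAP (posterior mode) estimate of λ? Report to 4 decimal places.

0.3264

With a Gamma(shape α, rate β) prior on the exponential rate λ, the posterior after n observations with total T = Σxᵢ is Gamma(α+n, β+T).
Posterior: Gamma(4.1+11, 16.0+27.2) = Gamma(15.1, 43.2).
Mode = (α−1)/β = 0.3264.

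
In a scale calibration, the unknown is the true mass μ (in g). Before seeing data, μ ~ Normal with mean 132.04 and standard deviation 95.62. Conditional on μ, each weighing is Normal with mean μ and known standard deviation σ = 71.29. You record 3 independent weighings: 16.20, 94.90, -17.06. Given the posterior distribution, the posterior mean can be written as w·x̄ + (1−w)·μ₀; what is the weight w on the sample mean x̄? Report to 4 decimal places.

For Normal data with known variance σ², a Normal(μ₀, σ₀²) prior on μ is conjugate. Posterior precision = 1/σ₀² + n/σ²; posterior mean is the precision-weighted average of μ₀ and x̄.
σ₀² = 95.62² = 9143.1844, σ² = 71.29² = 5082.2641. Prior precision 1/σ₀² = 1/9143.1844; data precision n/σ² = 3/5082.2641.
w = (n/σ²)/(1/σ₀² + n/σ²) = n·σ₀²/(σ² + n·σ₀²) = 3·9143.1844/(5082.2641 + 3·9143.1844) = 27429.5532/32511.8173 = 0.8437.

0.8437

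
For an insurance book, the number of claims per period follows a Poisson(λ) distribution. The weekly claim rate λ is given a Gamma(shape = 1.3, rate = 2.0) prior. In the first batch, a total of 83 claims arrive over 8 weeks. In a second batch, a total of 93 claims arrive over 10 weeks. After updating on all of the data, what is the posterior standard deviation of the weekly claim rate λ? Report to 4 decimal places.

With a Gamma(shape α, rate β) prior, the Poisson likelihood is conjugate: the posterior is Gamma(α + ΣXᵢ, β + n).
After batch 1: Gamma(α+S, β+n) = Gamma(1.3+83, 2.0+8) = Gamma(84.3, 10.0).
After batch 2: Gamma(α+S, β+n) = Gamma(84.3+93, 10.0+10) = Gamma(177.3, 20.0).
SD = √α/β = √177.3/20.0 = 0.6658.

0.6658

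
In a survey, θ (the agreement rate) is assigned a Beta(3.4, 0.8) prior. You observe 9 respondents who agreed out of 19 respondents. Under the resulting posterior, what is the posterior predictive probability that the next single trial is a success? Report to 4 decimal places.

0.5345

The Beta prior is conjugate to a Binomial/Bernoulli likelihood; the update adds successes to α and failures to β.
Posterior: Beta(α+k, β+n−k) = Beta(3.4+9, 0.8+10) = Beta(12.4, 10.8).
For a single future Bernoulli trial, P(success | data) = α/(α+β) = 0.5345.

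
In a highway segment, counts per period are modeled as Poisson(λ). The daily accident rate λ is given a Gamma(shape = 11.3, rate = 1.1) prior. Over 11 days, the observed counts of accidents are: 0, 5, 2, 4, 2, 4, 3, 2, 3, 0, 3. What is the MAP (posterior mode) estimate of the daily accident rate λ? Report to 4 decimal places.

3.1653

With a Gamma(shape α, rate β) prior, the Poisson likelihood is conjugate: the posterior is Gamma(α + ΣXᵢ, β + n).
Sum of counts S = 28 over n = 11 days.
Posterior: Gamma(α+S, β+n) = Gamma(11.3+28, 1.1+11) = Gamma(39.3, 12.1).
Mode of Gamma(α,β) for α≥1 is (α−1)/β = 38.3/12.1 = 3.1653.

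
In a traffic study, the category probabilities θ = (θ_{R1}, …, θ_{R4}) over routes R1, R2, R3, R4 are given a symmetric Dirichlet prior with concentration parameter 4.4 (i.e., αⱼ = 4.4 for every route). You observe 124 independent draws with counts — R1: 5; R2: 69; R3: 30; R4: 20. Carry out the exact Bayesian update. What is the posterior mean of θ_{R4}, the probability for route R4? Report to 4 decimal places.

The Dirichlet prior is conjugate to the Multinomial likelihood: each posterior αⱼ = prior αⱼ + observed count nⱼ.
Posterior concentration: (9.4, 73.4, 34.4, 24.4), total = 141.6.
E[θ_{R4}|data] = α_{R4}/Σα = 24.4/141.6 = 0.1723.

0.1723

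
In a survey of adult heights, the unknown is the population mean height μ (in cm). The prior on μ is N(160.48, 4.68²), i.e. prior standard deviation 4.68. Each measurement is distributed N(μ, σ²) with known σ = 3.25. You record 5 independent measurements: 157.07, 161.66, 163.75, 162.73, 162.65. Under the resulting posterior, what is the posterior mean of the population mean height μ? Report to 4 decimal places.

161.4759

For Normal data with known variance σ², a Normal(μ₀, σ₀²) prior on μ is conjugate. Posterior precision = 1/σ₀² + n/σ²; posterior mean is the precision-weighted average of μ₀ and x̄.
Σxᵢ = 157.07 + 161.66 + 163.75 + 162.73 + 162.65 = 807.86, so n·x̄ = 807.86.
σ₀² = 4.68² = 21.9024, σ² = 3.25² = 10.5625; σ² + n·σ₀² = 10.5625 + 5·21.9024 = 120.0745.
Posterior mean = (μ₀/σ₀² + n·x̄/σ²)/(1/σ₀² + n/σ²) = (σ²·μ₀ + σ₀²·n·x̄)/(σ² + n·σ₀²) = (10.5625·160.48 + 21.9024·807.86)/120.0745 = 19389.142864/120.0745 = 161.4759.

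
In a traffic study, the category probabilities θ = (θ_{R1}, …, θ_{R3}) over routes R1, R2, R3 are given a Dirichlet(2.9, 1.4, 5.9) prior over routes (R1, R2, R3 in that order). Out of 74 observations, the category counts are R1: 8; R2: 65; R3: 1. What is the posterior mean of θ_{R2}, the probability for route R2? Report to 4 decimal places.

The Dirichlet prior is conjugate to the Multinomial likelihood: each posterior αⱼ = prior αⱼ + observed count nⱼ.
Posterior concentration: (10.9, 66.4, 6.9), total = 84.2.
E[θ_{R2}|data] = α_{R2}/Σα = 66.4/84.2 = 0.7886.

0.7886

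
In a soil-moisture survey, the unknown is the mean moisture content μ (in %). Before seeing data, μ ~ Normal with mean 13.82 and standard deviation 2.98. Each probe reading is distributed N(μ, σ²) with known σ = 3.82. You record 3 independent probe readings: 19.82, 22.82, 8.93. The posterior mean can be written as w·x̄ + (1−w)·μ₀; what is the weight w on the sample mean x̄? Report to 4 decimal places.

For Normal data with known variance σ², a Normal(μ₀, σ₀²) prior on μ is conjugate. Posterior precision = 1/σ₀² + n/σ²; posterior mean is the precision-weighted average of μ₀ and x̄.
σ₀² = 2.98² = 8.8804, σ² = 3.82² = 14.5924. Prior precision 1/σ₀² = 1/8.8804; data precision n/σ² = 3/14.5924.
w = (n/σ²)/(1/σ₀² + n/σ²) = n·σ₀²/(σ² + n·σ₀²) = 3·8.8804/(14.5924 + 3·8.8804) = 26.6412/41.2336 = 0.6461.

0.6461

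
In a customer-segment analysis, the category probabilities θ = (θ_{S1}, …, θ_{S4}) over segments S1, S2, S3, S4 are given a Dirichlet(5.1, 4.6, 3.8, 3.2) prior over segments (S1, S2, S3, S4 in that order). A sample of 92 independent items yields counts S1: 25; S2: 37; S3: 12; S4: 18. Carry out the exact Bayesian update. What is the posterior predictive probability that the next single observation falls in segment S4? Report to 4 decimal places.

0.1950

The Dirichlet prior is conjugate to the Multinomial likelihood: each posterior αⱼ = prior αⱼ + observed count nⱼ.
Posterior concentration: (30.1, 41.6, 15.8, 21.2), total = 108.7.
P(next = S4 | data) = α_{S4}/Σα = 0.1950.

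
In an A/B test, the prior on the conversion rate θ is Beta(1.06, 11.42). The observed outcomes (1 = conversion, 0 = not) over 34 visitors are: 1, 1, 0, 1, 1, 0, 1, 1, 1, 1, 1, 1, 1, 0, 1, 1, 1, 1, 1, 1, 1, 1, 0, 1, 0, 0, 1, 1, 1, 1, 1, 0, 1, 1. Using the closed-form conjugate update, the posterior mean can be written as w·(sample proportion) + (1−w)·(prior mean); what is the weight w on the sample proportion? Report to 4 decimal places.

The Beta prior is conjugate to a Binomial/Bernoulli likelihood; the update adds successes to α and failures to β.
Posterior mean = (α₀+k)/(α₀+β₀+n) = [n/(α₀+β₀+n)]·(k/n) + [(α₀+β₀)/(α₀+β₀+n)]·α₀/(α₀+β₀), so only n and the prior enter the weight.
The weight on the data is w = n/(α₀+β₀+n) = 34/(1.06+11.42+34) = 34/46.48 = 0.7315.

0.7315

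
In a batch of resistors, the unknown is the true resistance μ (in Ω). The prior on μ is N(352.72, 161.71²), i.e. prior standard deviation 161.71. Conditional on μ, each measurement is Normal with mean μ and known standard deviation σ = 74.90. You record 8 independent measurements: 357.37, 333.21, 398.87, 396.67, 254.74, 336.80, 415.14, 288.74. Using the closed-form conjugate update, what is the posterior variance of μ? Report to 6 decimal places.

682.937353

For Normal data with known variance σ², a Normal(μ₀, σ₀²) prior on μ is conjugate. Posterior precision = 1/σ₀² + n/σ²; posterior mean is the precision-weighted average of μ₀ and x̄.
σ₀² = 161.71² = 26150.1241, σ² = 74.90² = 5610.01; σ² + n·σ₀² = 5610.01 + 8·26150.1241 = 214811.0028.
Posterior precision = 1/σ₀² + n/σ² = 1/26150.1241 + 8/5610.01 = (σ² + n·σ₀²)/(σ₀²σ²) = 214811.0028/(26150.1241·5610.01); posterior variance σₙ² = σ₀²σ²/(σ² + n·σ₀²) = 26150.1241·5610.01/214811.0028 = 682.937353.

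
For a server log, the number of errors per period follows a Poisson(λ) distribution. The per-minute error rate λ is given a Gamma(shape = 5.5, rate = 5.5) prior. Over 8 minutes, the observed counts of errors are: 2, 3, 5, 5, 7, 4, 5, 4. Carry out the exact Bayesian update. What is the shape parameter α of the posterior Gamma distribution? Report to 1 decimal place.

With a Gamma(shape α, rate β) prior, the Poisson likelihood is conjugate: the posterior is Gamma(α + ΣXᵢ, β + n).
Sum of counts S = 35 over n = 8 minutes.
Posterior: Gamma(α+S, β+n) = Gamma(5.5+35, 5.5+8) = Gamma(40.5, 13.5).
Posterior α = 40.5.

40.5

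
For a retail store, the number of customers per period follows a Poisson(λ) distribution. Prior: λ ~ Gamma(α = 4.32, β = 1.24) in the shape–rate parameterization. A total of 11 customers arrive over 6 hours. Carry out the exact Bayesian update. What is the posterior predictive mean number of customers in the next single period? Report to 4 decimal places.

With a Gamma(shape α, rate β) prior, the Poisson likelihood is conjugate: the posterior is Gamma(α + ΣXᵢ, β + n).
Posterior: Gamma(α+S, β+n) = Gamma(4.32+11, 1.24+6) = Gamma(15.32, 7.24).
The predictive distribution for one future period is NegBinom with mean α/β = 2.1160.

2.1160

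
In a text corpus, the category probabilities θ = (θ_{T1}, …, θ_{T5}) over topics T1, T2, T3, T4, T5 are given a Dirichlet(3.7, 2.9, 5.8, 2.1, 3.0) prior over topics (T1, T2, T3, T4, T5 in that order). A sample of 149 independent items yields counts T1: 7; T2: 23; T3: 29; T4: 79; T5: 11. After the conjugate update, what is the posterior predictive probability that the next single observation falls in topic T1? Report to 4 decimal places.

0.0643

The Dirichlet prior is conjugate to the Multinomial likelihood: each posterior αⱼ = prior αⱼ + observed count nⱼ.
Posterior concentration: (10.7, 25.9, 34.8, 81.1, 14.0), total = 166.5.
P(next = T1 | data) = α_{T1}/Σα = 0.0643.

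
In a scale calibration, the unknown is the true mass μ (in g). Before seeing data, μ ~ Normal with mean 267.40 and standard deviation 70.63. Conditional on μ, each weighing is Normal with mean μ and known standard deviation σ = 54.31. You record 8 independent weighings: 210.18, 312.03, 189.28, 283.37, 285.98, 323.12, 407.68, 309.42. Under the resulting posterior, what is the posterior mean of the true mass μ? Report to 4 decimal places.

288.5680

For Normal data with known variance σ², a Normal(μ₀, σ₀²) prior on μ is conjugate. Posterior precision = 1/σ₀² + n/σ²; posterior mean is the precision-weighted average of μ₀ and x̄.
Σxᵢ = 210.18 + 312.03 + 189.28 + 283.37 + 285.98 + 323.12 + 407.68 + 309.42 = 2321.06, so n·x̄ = 2321.06.
σ₀² = 70.63² = 4988.5969, σ² = 54.31² = 2949.5761; σ² + n·σ₀² = 2949.5761 + 8·4988.5969 = 42858.3513.
Posterior mean = (μ₀/σ₀² + n·x̄/σ²)/(1/σ₀² + n/σ²) = (σ²·μ₀ + σ₀²·n·x̄)/(σ² + n·σ₀²) = (2949.5761·267.40 + 4988.5969·2321.06)/42858.3513 = 12367549.369854/42858.3513 = 288.5680.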